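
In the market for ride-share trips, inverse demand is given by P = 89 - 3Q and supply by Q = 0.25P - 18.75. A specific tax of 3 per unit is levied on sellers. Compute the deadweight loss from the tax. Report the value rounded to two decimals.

Rewriting supply in inverse form: P = 75 + 4Q.
Pre-tax equilibrium: 89 - 3Q = 75 + 4Q gives Q* = 2, P* = 83.
With the tax, sellers need 3 more per unit: 89 - 3Q = 75 + 4Q + 3, so Q_t = 1.5714. Buyers pay P_b = 84.2857; sellers receive P_s = P_b - 3 = 81.2857.
Deadweight loss is the triangle between the curves from Q_t to Q*: (1/2)(2 - 1.5714)(3) = 0.6429.

0.64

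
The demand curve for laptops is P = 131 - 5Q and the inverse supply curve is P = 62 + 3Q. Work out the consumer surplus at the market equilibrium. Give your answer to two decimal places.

185.98

Set 131 - 5Q = 62 + 3Q, which gives 69 = 8Q, so Q* = 8.625 and P* = 131 - 5(8.625) = 87.875.
CS is the area between the demand curve and P* from 0 to Q*: (1/2)(8.625)(43.125) = 185.9766.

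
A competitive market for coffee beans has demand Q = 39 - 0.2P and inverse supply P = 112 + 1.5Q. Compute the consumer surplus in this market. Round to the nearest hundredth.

407.63

Rewriting demand in inverse form: P = 195 - 5Q.
Set 195 - 5Q = 112 + 1.5Q, which gives 83 = 6.5Q, so Q* = 12.7692 and P* = 195 - 5(12.7692) = 131.1538.
Consumer surplus is the triangle under demand above P*: (1/2)(12.7692)(195 - 131.1538) = (1/2)(12.7692)(63.8462) = 407.6331.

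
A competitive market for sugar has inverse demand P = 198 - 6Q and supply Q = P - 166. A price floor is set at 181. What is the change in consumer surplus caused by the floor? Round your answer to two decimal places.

-38.61

Rewriting supply in inverse form: P = 166 + Q.
Free-market equilibrium: 198 - 6Q = 166 + Q gives Q* = 4.5714, P* = 170.5714.
At the floor price 181, quantity demanded is (198 - 181)/6 = 2.8333; demand is the short side, so Q = 2.8333 trades at P = 181.
CS goes from (1/2)(4.5714)(27.4286) = 62.6939 to 24.0833 (computed as (198 - 181)(2.8333) - (1/2)(6)(2.8333)^2), a change of -38.6105.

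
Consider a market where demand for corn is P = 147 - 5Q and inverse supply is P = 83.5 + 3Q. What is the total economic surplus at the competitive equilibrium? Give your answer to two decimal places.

252.02

Set 147 - 5Q = 83.5 + 3Q, which gives 63.5 = 8Q, so Q* = 7.9375 and P* = 147 - 5(7.9375) = 107.3125.
Total surplus is the full triangle between the curves from 0 to Q*: (1/2)(7.9375)(147 - 83.5) = 252.0156.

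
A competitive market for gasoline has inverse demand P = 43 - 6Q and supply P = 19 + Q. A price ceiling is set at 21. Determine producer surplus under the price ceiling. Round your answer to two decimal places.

Free-market equilibrium: 43 - 6Q = 19 + Q gives Q* = 3.4286, P* = 22.4286.
At the ceiling price 21, quantity supplied is (21 - 19)/1 = 2; supply is the short side, so Q = 2 trades at P = 21.
PS is the triangle above supply below 21: (1/2)(2)(21 - 19) = 2.

2.00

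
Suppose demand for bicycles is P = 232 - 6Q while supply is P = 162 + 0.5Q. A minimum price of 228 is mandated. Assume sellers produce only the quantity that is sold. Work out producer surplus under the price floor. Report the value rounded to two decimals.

43.89

Without the control, 232 - 6Q = 162 + 0.5Q so Q* = 10.7692 and P* = 167.3846.
At P = 228, buyers demand (232 - 228)/6 = 0.6667 while sellers would supply more, so the quantity traded is 0.6667 at price 228.
The supply price at Q = 0.6667 is 162.3333. PS is the trapezoid between 228 and supply over [0, 0.6667]: (1/2)[(228 - 162) + (228 - 162.3333)](0.6667) = 43.8889.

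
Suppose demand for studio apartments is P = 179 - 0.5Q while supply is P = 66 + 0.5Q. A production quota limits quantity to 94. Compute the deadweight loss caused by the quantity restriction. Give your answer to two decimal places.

180.50

Without the quota, 179 - 0.5Q = 66 + 0.5Q gives Q* = 113.
At Q = 94 the demand price is 179 - 0.5(94) = 132 and the supply price is 66 + 0.5(94) = 113.
Deadweight loss is the triangle between the curves from 94 to 113: (1/2)(132 - 113)(113 - 94) = 180.5.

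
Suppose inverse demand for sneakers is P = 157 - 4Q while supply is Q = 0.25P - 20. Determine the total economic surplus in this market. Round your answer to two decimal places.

Rewriting supply in inverse form: P = 80 + 4Q.
Setting demand equal to supply, 77 = 8Q, so Q* = 9.625 and P* = 118.5.
Total surplus is the full triangle between the curves from 0 to Q*: (1/2)(9.625)(157 - 80) = 370.5625.

370.56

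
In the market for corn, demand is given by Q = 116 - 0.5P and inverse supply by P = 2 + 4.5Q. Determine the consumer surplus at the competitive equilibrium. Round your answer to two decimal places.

Rewriting demand in inverse form: P = 232 - 2Q.
Setting demand equal to supply, 230 = 6.5Q, so Q* = 35.3846 and P* = 161.2308.
Consumer surplus is the triangle under demand above P*: (1/2)(35.3846)(232 - 161.2308) = (1/2)(35.3846)(70.7692) = 1252.071.

1252.07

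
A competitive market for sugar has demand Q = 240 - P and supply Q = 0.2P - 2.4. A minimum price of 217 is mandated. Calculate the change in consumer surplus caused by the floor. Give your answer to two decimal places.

Rewriting demand in inverse form: P = 240 - Q.
Rewriting supply in inverse form: P = 12 + 5Q.
Free-market equilibrium: 240 - Q = 12 + 5Q gives Q* = 38, P* = 202.
At P = 217, buyers demand (240 - 217)/1 = 23 while sellers would supply more, so the quantity traded is 23 at price 217.
CS goes from (1/2)(38)(38) = 722 to 264.5 (computed as (240 - 217)(23) - (1/2)(1)(23)^2), a change of -457.5.

-457.50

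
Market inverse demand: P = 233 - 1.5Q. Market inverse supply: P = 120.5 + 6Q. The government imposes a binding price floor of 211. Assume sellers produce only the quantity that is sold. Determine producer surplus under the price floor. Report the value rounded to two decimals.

682.00

Free-market equilibrium: 233 - 1.5Q = 120.5 + 6Q gives Q* = 15, P* = 210.5.
At P = 211, buyers demand (233 - 211)/1.5 = 14.6667 while sellers would supply more, so the quantity traded is 14.6667 at price 211.
The supply price at Q = 14.6667 is 208.5. PS is the trapezoid between 211 and supply over [0, 14.6667]: (1/2)[(211 - 120.5) + (211 - 208.5)](14.6667) = 682.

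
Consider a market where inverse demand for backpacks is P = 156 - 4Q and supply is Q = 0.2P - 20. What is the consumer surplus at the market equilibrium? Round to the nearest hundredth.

Rewriting supply in inverse form: P = 100 + 5Q.
Set 156 - 4Q = 100 + 5Q, which gives 56 = 9Q, so Q* = 6.2222 and P* = 156 - 4(6.2222) = 131.1111.
Consumer surplus is the triangle under demand above P*: (1/2)(6.2222)(156 - 131.1111) = (1/2)(6.2222)(24.8889) = 77.4321.

77.43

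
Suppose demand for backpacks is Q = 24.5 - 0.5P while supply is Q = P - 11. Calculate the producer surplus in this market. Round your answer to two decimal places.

80.22

Rewriting demand in inverse form: P = 49 - 2Q.
Rewriting supply in inverse form: P = 11 + Q.
Set 49 - 2Q = 11 + Q, which gives 38 = 3Q, so Q* = 12.6667 and P* = 49 - 2(12.6667) = 23.6667.
PS is the area between P* and the supply curve from 0 to Q*: (1/2)(12.6667)(12.6667) = 80.2222.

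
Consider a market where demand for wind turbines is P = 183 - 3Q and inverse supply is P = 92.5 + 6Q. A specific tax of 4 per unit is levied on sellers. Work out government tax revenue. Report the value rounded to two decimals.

38.44

Pre-tax equilibrium: 183 - 3Q = 92.5 + 6Q gives Q* = 10.0556, P* = 152.8333.
With the tax, sellers need 4 more per unit: 183 - 3Q = 92.5 + 6Q + 4, so Q_t = 9.6111. Buyers pay P_b = 154.1667; sellers receive P_s = P_b - 4 = 150.1667.
Revenue is the tax times quantity traded: 4 x 9.6111 = 38.4444.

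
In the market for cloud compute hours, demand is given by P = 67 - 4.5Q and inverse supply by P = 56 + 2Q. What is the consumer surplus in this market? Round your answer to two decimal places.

Setting demand equal to supply, 11 = 6.5Q, so Q* = 1.6923 and P* = 59.3846.
The demand choke price is 67, so CS = (1/2)(Q*)(67 - P*) = (1/2)(1.6923)(7.6154) = 6.4438.

6.44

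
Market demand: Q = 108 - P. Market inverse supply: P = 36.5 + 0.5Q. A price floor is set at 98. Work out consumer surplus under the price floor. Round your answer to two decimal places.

50.00

Rewriting demand in inverse form: P = 108 - Q.
Free-market equilibrium: 108 - Q = 36.5 + 0.5Q gives Q* = 47.6667, P* = 60.3333.
At P = 98, buyers demand (108 - 98)/1 = 10 while sellers would supply more, so the quantity traded is 10 at price 98.
CS is the triangle under demand above 98: (1/2)(10)(108 - 98) = 50.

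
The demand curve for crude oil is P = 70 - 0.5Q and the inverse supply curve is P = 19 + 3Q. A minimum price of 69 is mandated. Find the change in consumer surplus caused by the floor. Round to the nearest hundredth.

-52.08

Without the control, 70 - 0.5Q = 19 + 3Q so Q* = 14.5714 and P* = 62.7143.
At P = 69, buyers demand (70 - 69)/0.5 = 2 while sellers would supply more, so the quantity traded is 2 at price 69.
CS goes from (1/2)(14.5714)(7.2857) = 53.0816 to 1 (computed as (70 - 69)(2) - (1/2)(0.5)(2)^2), a change of -52.0816.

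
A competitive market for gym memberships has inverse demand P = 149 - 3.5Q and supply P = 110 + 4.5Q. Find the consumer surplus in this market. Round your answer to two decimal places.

41.59

Set 149 - 3.5Q = 110 + 4.5Q, which gives 39 = 8Q, so Q* = 4.875 and P* = 149 - 3.5(4.875) = 131.9375.
Consumer surplus is the triangle under demand above P*: (1/2)(4.875)(149 - 131.9375) = (1/2)(4.875)(17.0625) = 41.5898.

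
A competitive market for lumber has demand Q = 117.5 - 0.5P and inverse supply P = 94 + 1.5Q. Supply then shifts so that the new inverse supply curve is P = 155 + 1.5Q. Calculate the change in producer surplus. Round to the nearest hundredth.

-825.37

Rewriting demand in inverse form: P = 235 - 2Q.
Initial equilibrium: Q_0 = 40.2857, P_0 = 154.4286; CS_0 = (1/2)(40.2857)(80.5714) = 1622.9388, PS_0 = (1/2)(40.2857)(60.4286) = 1217.2041.
New equilibrium: 235 - 2Q = 155 + 1.5Q gives Q_1 = 22.8571, P_1 = 189.2857; CS_1 = 522.449, PS_1 = 391.8367.
Change in producer surplus = 391.8367 - 1217.2041 = -825.3673.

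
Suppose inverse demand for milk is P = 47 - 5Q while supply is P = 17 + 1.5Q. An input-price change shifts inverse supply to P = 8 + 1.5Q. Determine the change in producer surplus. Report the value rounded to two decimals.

11.02

Initial equilibrium: Q_0 = 4.6154, P_0 = 23.9231; CS_0 = (1/2)(4.6154)(23.0769) = 53.2544, PS_0 = (1/2)(4.6154)(6.9231) = 15.9763.
New equilibrium: 47 - 5Q = 8 + 1.5Q gives Q_1 = 6, P_1 = 17; CS_1 = 90, PS_1 = 27.
Change in producer surplus = 27 - 15.9763 = 11.0237.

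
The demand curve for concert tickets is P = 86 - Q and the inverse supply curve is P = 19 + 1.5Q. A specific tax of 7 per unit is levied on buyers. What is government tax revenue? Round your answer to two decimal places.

Pre-tax equilibrium: 86 - Q = 19 + 1.5Q gives Q* = 26.8, P* = 59.2.
With the tax, buyers' net willingness to pay falls by 7: (86 - 7) - Q = 19 + 1.5Q, so Q_t = 24. Buyers pay P_b = 62; sellers receive P_s = P_b - 7 = 55.
Tax revenue = t x Q_t = 7 x 24 = 168.

168.00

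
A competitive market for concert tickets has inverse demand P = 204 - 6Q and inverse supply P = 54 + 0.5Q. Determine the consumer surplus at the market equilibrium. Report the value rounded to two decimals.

Setting demand equal to supply, 150 = 6.5Q, so Q* = 23.0769 and P* = 65.5385.
The demand choke price is 204, so CS = (1/2)(Q*)(204 - P*) = (1/2)(23.0769)(138.4615) = 1597.6331.

1597.63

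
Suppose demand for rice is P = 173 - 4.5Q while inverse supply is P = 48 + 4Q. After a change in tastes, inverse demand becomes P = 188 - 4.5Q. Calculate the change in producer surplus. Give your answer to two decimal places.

Initial equilibrium: Q_0 = 14.7059, P_0 = 106.8235; CS_0 = (1/2)(14.7059)(66.1765) = 486.5917, PS_0 = (1/2)(14.7059)(58.8235) = 432.526.
New equilibrium: 188 - 4.5Q = 48 + 4Q gives Q_1 = 16.4706, P_1 = 113.8824; CS_1 = 610.3806, PS_1 = 542.5606.
Change in producer surplus = 542.5606 - 432.526 = 110.0346.

110.03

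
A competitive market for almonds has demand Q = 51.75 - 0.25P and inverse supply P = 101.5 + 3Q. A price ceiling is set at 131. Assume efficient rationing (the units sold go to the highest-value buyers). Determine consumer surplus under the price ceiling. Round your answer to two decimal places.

553.94

Rewriting demand in inverse form: P = 207 - 4Q.
Free-market equilibrium: 207 - 4Q = 101.5 + 3Q gives Q* = 15.0714, P* = 146.7143.
At P = 131, sellers supply (131 - 101.5)/3 = 9.8333 while buyers want more, so the quantity traded is 9.8333 at price 131.
The demand price at Q = 9.8333 is 167.6667. CS is the trapezoid between demand and 131 over [0, 9.8333]: (1/2)[(207 - 131) + (167.6667 - 131)](9.8333) = 553.9444.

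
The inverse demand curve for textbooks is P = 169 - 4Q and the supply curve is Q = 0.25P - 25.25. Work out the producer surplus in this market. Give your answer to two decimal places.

Rewriting supply in inverse form: P = 101 + 4Q.
Setting demand equal to supply, 68 = 8Q, so Q* = 8.5 and P* = 135.
The supply curve's price intercept is 101, so PS = (1/2)(Q*)(P* - 101) = (1/2)(8.5)(34) = 144.5.

144.50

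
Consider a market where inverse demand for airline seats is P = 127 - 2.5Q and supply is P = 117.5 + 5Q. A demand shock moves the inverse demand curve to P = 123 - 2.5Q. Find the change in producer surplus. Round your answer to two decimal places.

Initial equilibrium: Q_0 = 1.2667, P_0 = 123.8333; CS_0 = (1/2)(1.2667)(3.1667) = 2.0056, PS_0 = (1/2)(1.2667)(6.3333) = 4.0111.
New equilibrium: 123 - 2.5Q = 117.5 + 5Q gives Q_1 = 0.7333, P_1 = 121.1667; CS_1 = 0.6722, PS_1 = 1.3444.
Change in producer surplus = 1.3444 - 4.0111 = -2.6667.

-2.67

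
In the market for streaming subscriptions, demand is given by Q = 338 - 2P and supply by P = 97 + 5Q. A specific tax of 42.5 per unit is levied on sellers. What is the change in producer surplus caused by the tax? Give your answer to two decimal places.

-356.51

Rewriting demand in inverse form: P = 169 - 0.5Q.
Without the tax, 169 - 0.5Q = 97 + 5Q so Q* = 13.0909 and P* = 162.4545.
With the tax, sellers need 42.5 more per unit: 169 - 0.5Q = 97 + 5Q + 42.5, so Q_t = 5.3636. Buyers pay P_b = 166.3182; sellers receive P_s = P_b - 42.5 = 123.8182.
Producers lose the trapezoid between P_s and P* out to Q_t plus the triangle from Q_t to Q*: change in PS = 71.9215 - 428.4298 = -356.5083.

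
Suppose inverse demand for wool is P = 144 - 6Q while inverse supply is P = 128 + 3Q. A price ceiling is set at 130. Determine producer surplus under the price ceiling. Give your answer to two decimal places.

0.67

Without the control, 144 - 6Q = 128 + 3Q so Q* = 1.7778 and P* = 133.3333.
At the ceiling price 130, quantity supplied is (130 - 128)/3 = 0.6667; supply is the short side, so Q = 0.6667 trades at P = 130.
PS is the triangle above supply below 130: (1/2)(0.6667)(130 - 128) = 0.6667.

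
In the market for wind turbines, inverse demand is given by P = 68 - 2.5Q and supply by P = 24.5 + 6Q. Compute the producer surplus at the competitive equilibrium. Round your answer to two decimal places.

Equilibrium: 68 - 2.5Q = 24.5 + 6Q, so Q* = 5.1176 and P* = 55.2059.
The supply curve's price intercept is 24.5, so PS = (1/2)(Q*)(P* - 24.5) = (1/2)(5.1176)(30.7059) = 78.5709.

78.57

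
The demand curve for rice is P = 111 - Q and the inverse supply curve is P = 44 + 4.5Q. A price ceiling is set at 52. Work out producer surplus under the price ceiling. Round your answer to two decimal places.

7.11

Without the control, 111 - Q = 44 + 4.5Q so Q* = 12.1818 and P* = 98.8182.
At the ceiling price 52, quantity supplied is (52 - 44)/4.5 = 1.7778; supply is the short side, so Q = 1.7778 trades at P = 52.
PS is the triangle above supply below 52: (1/2)(1.7778)(52 - 44) = 7.1111.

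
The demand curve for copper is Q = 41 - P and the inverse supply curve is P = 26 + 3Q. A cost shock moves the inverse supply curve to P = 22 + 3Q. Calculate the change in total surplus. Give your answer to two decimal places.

Rewriting demand in inverse form: P = 41 - Q.
Initial equilibrium: Q_0 = 3.75, P_0 = 37.25; CS_0 = (1/2)(3.75)(3.75) = 7.0312, PS_0 = (1/2)(3.75)(11.25) = 21.0938.
New equilibrium: 41 - Q = 22 + 3Q gives Q_1 = 4.75, P_1 = 36.25; CS_1 = 11.2812, PS_1 = 33.8438.
Change in total surplus = (11.2812 + 33.8438) - (7.0312 + 21.0938) = 17.

17.00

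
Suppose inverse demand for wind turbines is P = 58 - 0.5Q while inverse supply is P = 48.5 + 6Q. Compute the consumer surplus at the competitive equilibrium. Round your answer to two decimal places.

Equilibrium: 58 - 0.5Q = 48.5 + 6Q, so Q* = 1.4615 and P* = 57.2692.
The demand choke price is 58, so CS = (1/2)(Q*)(58 - P*) = (1/2)(1.4615)(0.7308) = 0.534.

0.53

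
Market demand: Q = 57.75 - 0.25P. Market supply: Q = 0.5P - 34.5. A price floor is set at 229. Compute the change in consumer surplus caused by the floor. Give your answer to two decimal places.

-1457.50

Rewriting demand in inverse form: P = 231 - 4Q.
Rewriting supply in inverse form: P = 69 + 2Q.
Free-market equilibrium: 231 - 4Q = 69 + 2Q gives Q* = 27, P* = 123.
At the floor price 229, quantity demanded is (231 - 229)/4 = 0.5; demand is the short side, so Q = 0.5 trades at P = 229.
CS goes from (1/2)(27)(108) = 1458 to 0.5 (computed as (231 - 229)(0.5) - (1/2)(4)(0.5)^2), a change of -1457.5.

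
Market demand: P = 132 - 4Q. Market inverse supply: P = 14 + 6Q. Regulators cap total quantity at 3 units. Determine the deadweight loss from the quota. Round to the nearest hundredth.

387.20

Unrestricted equilibrium: Q* = (132 - 14)/(4 + 6) = 11.8.
At Q = 3 the demand price is 132 - 4(3) = 120 and the supply price is 14 + 6(3) = 32.
DWL = (1/2)(gap between curves at 3) x (Q* - 3) = (1/2)(88)(8.8) = 387.2.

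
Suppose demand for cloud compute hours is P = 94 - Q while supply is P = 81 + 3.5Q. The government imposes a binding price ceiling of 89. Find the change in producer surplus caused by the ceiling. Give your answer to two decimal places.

-5.46

Without the control, 94 - Q = 81 + 3.5Q so Q* = 2.8889 and P* = 91.1111.
At P = 89, sellers supply (89 - 81)/3.5 = 2.2857 while buyers want more, so the quantity traded is 2.2857 at price 89.
PS goes from (1/2)(2.8889)(10.1111) = 14.6049 to 9.1429 (computed as (89 - 81)(2.2857) - (1/2)(3.5)(2.2857)^2), a change of -5.4621.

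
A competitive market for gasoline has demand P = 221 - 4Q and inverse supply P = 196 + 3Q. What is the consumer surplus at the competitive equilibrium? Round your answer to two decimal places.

25.51

Equilibrium: 221 - 4Q = 196 + 3Q, so Q* = 3.5714 and P* = 206.7143.
The demand choke price is 221, so CS = (1/2)(Q*)(221 - P*) = (1/2)(3.5714)(14.2857) = 25.5102.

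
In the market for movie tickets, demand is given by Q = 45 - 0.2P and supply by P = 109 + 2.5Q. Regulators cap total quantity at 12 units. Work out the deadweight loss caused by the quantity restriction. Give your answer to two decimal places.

45.07

Rewriting demand in inverse form: P = 225 - 5Q.
Unrestricted equilibrium: Q* = (225 - 109)/(5 + 2.5) = 15.4667.
At Q = 12 the demand price is 225 - 5(12) = 165 and the supply price is 109 + 2.5(12) = 139.
Deadweight loss is the triangle between the curves from 12 to 15.4667: (1/2)(165 - 139)(15.4667 - 12) = 45.0667.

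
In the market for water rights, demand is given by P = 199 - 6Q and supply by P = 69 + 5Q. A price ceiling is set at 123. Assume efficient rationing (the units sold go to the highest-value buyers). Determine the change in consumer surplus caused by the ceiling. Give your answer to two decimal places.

Without the control, 199 - 6Q = 69 + 5Q so Q* = 11.8182 and P* = 128.0909.
At P = 123, sellers supply (123 - 69)/5 = 10.8 while buyers want more, so the quantity traded is 10.8 at price 123.
CS goes from (1/2)(11.8182)(70.9091) = 419.0083 to 470.88 (computed as (199 - 123)(10.8) - (1/2)(6)(10.8)^2), a change of 51.8717.

51.87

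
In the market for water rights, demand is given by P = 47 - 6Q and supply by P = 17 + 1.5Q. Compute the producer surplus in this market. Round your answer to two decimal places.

Set 47 - 6Q = 17 + 1.5Q, which gives 30 = 7.5Q, so Q* = 4 and P* = 47 - 6(4) = 23.
Producer surplus is the triangle above supply below P*: (1/2)(4)(23 - 17) = (1/2)(4)(6) = 12.

12.00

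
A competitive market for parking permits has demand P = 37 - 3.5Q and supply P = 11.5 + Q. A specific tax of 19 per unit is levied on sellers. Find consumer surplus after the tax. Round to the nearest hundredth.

3.65

Without the tax, 37 - 3.5Q = 11.5 + Q so Q* = 5.6667 and P* = 17.1667.
A tax on sellers shifts supply up by 19: 37 - 3.5Q = 11.5 + Q + 19, so Q_t = 1.4444. Buyers pay P_b = 31.9444; sellers receive P_s = P_b - 19 = 12.9444.
Consumer surplus is the triangle under demand above P_b: (1/2)(1.4444)(37 - 31.9444) = 3.6512.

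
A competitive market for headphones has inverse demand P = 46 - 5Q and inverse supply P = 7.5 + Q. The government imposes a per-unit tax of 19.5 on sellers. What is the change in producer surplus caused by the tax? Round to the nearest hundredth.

-15.57

Pre-tax equilibrium: 46 - 5Q = 7.5 + Q gives Q* = 6.4167, P* = 13.9167.
A tax on sellers shifts supply up by 19.5: 46 - 5Q = 7.5 + Q + 19.5, so Q_t = 3.1667. Buyers pay P_b = 30.1667; sellers receive P_s = P_b - 19.5 = 10.6667.
Producers lose the trapezoid between P_s and P* out to Q_t plus the triangle from Q_t to Q*: change in PS = 5.0139 - 20.5868 = -15.5729.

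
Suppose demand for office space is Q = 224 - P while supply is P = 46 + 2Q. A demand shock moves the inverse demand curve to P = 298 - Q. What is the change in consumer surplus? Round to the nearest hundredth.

Rewriting demand in inverse form: P = 224 - Q.
Initial equilibrium: Q_0 = 59.3333, P_0 = 164.6667; CS_0 = (1/2)(59.3333)(59.3333) = 1760.2222, PS_0 = (1/2)(59.3333)(118.6667) = 3520.4444.
New equilibrium: 298 - Q = 46 + 2Q gives Q_1 = 84, P_1 = 214; CS_1 = 3528, PS_1 = 7056.
Change in consumer surplus = 3528 - 1760.2222 = 1767.7778.

1767.78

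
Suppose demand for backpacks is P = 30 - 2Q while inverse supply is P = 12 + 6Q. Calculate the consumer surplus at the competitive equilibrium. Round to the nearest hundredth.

5.06

Equilibrium: 30 - 2Q = 12 + 6Q, so Q* = 2.25 and P* = 25.5.
CS is the area between the demand curve and P* from 0 to Q*: (1/2)(2.25)(4.5) = 5.0625.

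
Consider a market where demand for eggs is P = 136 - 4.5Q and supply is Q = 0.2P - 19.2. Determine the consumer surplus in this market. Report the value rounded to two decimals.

Rewriting supply in inverse form: P = 96 + 5Q.
Equilibrium: 136 - 4.5Q = 96 + 5Q, so Q* = 4.2105 and P* = 117.0526.
Consumer surplus is the triangle under demand above P*: (1/2)(4.2105)(136 - 117.0526) = (1/2)(4.2105)(18.9474) = 39.8892.

39.89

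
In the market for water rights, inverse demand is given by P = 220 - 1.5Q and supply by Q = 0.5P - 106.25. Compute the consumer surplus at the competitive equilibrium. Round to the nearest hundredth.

Rewriting supply in inverse form: P = 212.5 + 2Q.
Equilibrium: 220 - 1.5Q = 212.5 + 2Q, so Q* = 2.1429 and P* = 216.7857.
The demand choke price is 220, so CS = (1/2)(Q*)(220 - P*) = (1/2)(2.1429)(3.2143) = 3.4439.

3.44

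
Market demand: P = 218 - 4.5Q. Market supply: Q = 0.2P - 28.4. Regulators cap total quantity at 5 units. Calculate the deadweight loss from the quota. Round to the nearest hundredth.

Rewriting supply in inverse form: P = 142 + 5Q.
Without the quota, 218 - 4.5Q = 142 + 5Q gives Q* = 8.
At Q = 5 the demand price is 218 - 4.5(5) = 195.5 and the supply price is 142 + 5(5) = 167.
Deadweight loss is the triangle between the curves from 5 to 8: (1/2)(195.5 - 167)(8 - 5) = 42.75.

42.75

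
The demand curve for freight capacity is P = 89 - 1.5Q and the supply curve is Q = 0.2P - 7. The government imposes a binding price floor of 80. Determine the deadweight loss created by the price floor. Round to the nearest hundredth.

17.31

Rewriting supply in inverse form: P = 35 + 5Q.
Free-market equilibrium: 89 - 1.5Q = 35 + 5Q gives Q* = 8.3077, P* = 76.5385.
At the floor price 80, quantity demanded is (89 - 80)/1.5 = 6; demand is the short side, so Q = 6 trades at P = 80.
The lost-trades triangle has base Q* - 6 = 2.3077 and height equal to the gap between the curves at Q = 6, which is 80 - 65 = 15. DWL = (1/2)(2.3077)(15) = 17.3077.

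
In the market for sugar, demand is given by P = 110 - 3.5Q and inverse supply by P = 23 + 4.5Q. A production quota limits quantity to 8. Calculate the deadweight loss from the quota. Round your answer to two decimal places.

Unrestricted equilibrium: Q* = (110 - 23)/(3.5 + 4.5) = 10.875.
At Q = 8 the demand price is 110 - 3.5(8) = 82 and the supply price is 23 + 4.5(8) = 59.
Deadweight loss is the triangle between the curves from 8 to 10.875: (1/2)(82 - 59)(10.875 - 8) = 33.0625.

33.06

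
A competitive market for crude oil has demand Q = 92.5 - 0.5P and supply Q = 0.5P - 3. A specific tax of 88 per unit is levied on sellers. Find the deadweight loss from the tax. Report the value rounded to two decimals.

968.00

Rewriting demand in inverse form: P = 185 - 2Q.
Rewriting supply in inverse form: P = 6 + 2Q.
Pre-tax equilibrium: 185 - 2Q = 6 + 2Q gives Q* = 44.75, P* = 95.5.
With the tax, sellers need 88 more per unit: 185 - 2Q = 6 + 2Q + 88, so Q_t = 22.75. Buyers pay P_b = 139.5; sellers receive P_s = P_b - 88 = 51.5.
Deadweight loss is the triangle between the curves from Q_t to Q*: (1/2)(44.75 - 22.75)(88) = 968.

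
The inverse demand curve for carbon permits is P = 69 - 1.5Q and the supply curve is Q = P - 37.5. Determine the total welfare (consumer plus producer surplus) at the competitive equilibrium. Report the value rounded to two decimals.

Rewriting supply in inverse form: P = 37.5 + Q.
Setting demand equal to supply, 31.5 = 2.5Q, so Q* = 12.6 and P* = 50.1.
CS = (1/2)(12.6)(18.9) = 119.07 and PS = (1/2)(12.6)(12.6) = 79.38, so total surplus = 198.45.

198.45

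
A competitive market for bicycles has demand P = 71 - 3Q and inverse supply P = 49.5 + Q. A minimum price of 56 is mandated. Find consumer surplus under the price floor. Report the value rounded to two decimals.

Without the control, 71 - 3Q = 49.5 + Q so Q* = 5.375 and P* = 54.875.
At P = 56, buyers demand (71 - 56)/3 = 5 while sellers would supply more, so the quantity traded is 5 at price 56.
CS is the triangle under demand above 56: (1/2)(5)(71 - 56) = 37.5.

37.50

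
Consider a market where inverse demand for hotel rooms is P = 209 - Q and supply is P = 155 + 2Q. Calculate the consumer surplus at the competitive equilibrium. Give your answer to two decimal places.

162.00

Equilibrium: 209 - Q = 155 + 2Q, so Q* = 18 and P* = 191.
Consumer surplus is the triangle under demand above P*: (1/2)(18)(209 - 191) = (1/2)(18)(18) = 162.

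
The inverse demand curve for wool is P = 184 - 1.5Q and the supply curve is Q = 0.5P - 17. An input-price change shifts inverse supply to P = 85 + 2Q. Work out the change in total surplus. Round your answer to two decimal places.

-1814.14

Rewriting supply in inverse form: P = 34 + 2Q.
Initial equilibrium: Q_0 = 42.8571, P_0 = 119.7143; CS_0 = (1/2)(42.8571)(64.2857) = 1377.551, PS_0 = (1/2)(42.8571)(85.7143) = 1836.7347.
New equilibrium: 184 - 1.5Q = 85 + 2Q gives Q_1 = 28.2857, P_1 = 141.5714; CS_1 = 600.0612, PS_1 = 800.0816.
Change in total surplus = (600.0612 + 800.0816) - (1377.551 + 1836.7347) = -1814.1429.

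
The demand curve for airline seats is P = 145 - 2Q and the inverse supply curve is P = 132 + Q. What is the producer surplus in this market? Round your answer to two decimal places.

9.39

Setting demand equal to supply, 13 = 3Q, so Q* = 4.3333 and P* = 136.3333.
The supply curve's price intercept is 132, so PS = (1/2)(Q*)(P* - 132) = (1/2)(4.3333)(4.3333) = 9.3889.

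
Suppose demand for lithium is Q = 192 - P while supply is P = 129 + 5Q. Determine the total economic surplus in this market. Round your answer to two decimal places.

Rewriting demand in inverse form: P = 192 - Q.
Setting demand equal to supply, 63 = 6Q, so Q* = 10.5 and P* = 181.5.
Total surplus is the full triangle between the curves from 0 to Q*: (1/2)(10.5)(192 - 129) = 330.75.

330.75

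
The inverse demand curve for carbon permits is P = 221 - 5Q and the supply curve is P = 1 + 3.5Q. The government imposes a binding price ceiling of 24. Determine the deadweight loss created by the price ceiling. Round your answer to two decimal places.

1584.88

Free-market equilibrium: 221 - 5Q = 1 + 3.5Q gives Q* = 25.8824, P* = 91.5882.
At the ceiling price 24, quantity supplied is (24 - 1)/3.5 = 6.5714; supply is the short side, so Q = 6.5714 trades at P = 24.
At Q = 6.5714 the demand price is 188.1429 and the supply price is 24. Deadweight loss is the triangle between the curves from 6.5714 to 25.8824: (1/2)(188.1429 - 24)(25.8824 - 6.5714) = 1584.8752.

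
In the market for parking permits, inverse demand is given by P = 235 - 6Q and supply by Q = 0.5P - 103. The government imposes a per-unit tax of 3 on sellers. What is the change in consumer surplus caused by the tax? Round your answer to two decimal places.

Rewriting supply in inverse form: P = 206 + 2Q.
Pre-tax equilibrium: 235 - 6Q = 206 + 2Q gives Q* = 3.625, P* = 213.25.
With the tax, sellers need 3 more per unit: 235 - 6Q = 206 + 2Q + 3, so Q_t = 3.25. Buyers pay P_b = 215.5; sellers receive P_s = P_b - 3 = 212.5.
Consumers lose the trapezoid between P* and P_b out to Q_t plus the triangle from Q_t to Q*: change in CS = 31.6875 - 39.4219 = -7.7344.

-7.73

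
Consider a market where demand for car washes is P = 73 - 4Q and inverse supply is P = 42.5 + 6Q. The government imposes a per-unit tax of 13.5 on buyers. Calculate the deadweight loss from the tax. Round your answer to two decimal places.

9.11

Without the tax, 73 - 4Q = 42.5 + 6Q so Q* = 3.05 and P* = 60.8.
A tax on buyers shifts demand down by 13.5: (73 - 13.5) - 4Q = 42.5 + 6Q, so Q_t = 1.7. Buyers pay P_b = 66.2; sellers receive P_s = P_b - 13.5 = 52.7.
The welfare triangle lost has base Q* - Q_t = 1.35 and height t = 13.5, so DWL = (1/2)(1.35)(13.5) = 9.1125.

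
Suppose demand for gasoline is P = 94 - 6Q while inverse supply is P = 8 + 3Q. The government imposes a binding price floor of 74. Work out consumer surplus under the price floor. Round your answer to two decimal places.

33.33

Free-market equilibrium: 94 - 6Q = 8 + 3Q gives Q* = 9.5556, P* = 36.6667.
At the floor price 74, quantity demanded is (94 - 74)/6 = 3.3333; demand is the short side, so Q = 3.3333 trades at P = 74.
CS is the triangle under demand above 74: (1/2)(3.3333)(94 - 74) = 33.3333.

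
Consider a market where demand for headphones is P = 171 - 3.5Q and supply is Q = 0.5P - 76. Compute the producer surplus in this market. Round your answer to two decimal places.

Rewriting supply in inverse form: P = 152 + 2Q.
Equilibrium: 171 - 3.5Q = 152 + 2Q, so Q* = 3.4545 and P* = 158.9091.
Producer surplus is the triangle above supply below P*: (1/2)(3.4545)(158.9091 - 152) = (1/2)(3.4545)(6.9091) = 11.9339.

11.93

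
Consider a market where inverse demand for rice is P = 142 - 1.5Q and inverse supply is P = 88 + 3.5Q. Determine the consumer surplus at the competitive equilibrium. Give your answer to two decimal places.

Equilibrium: 142 - 1.5Q = 88 + 3.5Q, so Q* = 10.8 and P* = 125.8.
CS is the area between the demand curve and P* from 0 to Q*: (1/2)(10.8)(16.2) = 87.48.

87.48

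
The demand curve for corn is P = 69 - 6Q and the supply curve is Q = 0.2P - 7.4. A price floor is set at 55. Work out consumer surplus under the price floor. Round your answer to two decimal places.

16.33

Rewriting supply in inverse form: P = 37 + 5Q.
Without the control, 69 - 6Q = 37 + 5Q so Q* = 2.9091 and P* = 51.5455.
At P = 55, buyers demand (69 - 55)/6 = 2.3333 while sellers would supply more, so the quantity traded is 2.3333 at price 55.
CS is the triangle under demand above 55: (1/2)(2.3333)(69 - 55) = 16.3333.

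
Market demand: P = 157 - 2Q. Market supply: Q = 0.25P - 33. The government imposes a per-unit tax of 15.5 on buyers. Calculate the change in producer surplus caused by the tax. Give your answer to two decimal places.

Rewriting supply in inverse form: P = 132 + 4Q.
Pre-tax equilibrium: 157 - 2Q = 132 + 4Q gives Q* = 4.1667, P* = 148.6667.
A tax on buyers shifts demand down by 15.5: (157 - 15.5) - 2Q = 132 + 4Q, so Q_t = 1.5833. Buyers pay P_b = 153.8333; sellers receive P_s = P_b - 15.5 = 138.3333.
PS falls from (1/2)(4.1667)(16.6667) = 34.7222 to (1/2)(1.5833)(6.3333) = 5.0139, a change of -29.7083.

-29.71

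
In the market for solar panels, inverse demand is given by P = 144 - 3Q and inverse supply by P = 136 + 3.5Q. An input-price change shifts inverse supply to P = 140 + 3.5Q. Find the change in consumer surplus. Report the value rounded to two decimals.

-1.70

Initial equilibrium: Q_0 = 1.2308, P_0 = 140.3077; CS_0 = (1/2)(1.2308)(3.6923) = 2.2722, PS_0 = (1/2)(1.2308)(4.3077) = 2.6509.
New equilibrium: 144 - 3Q = 140 + 3.5Q gives Q_1 = 0.6154, P_1 = 142.1538; CS_1 = 0.568, PS_1 = 0.6627.
Change in consumer surplus = 0.568 - 2.2722 = -1.7041.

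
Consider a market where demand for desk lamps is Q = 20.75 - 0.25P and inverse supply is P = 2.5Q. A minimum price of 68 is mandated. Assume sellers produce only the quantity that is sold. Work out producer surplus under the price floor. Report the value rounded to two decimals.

237.42

Rewriting demand in inverse form: P = 83 - 4Q.
Without the control, 83 - 4Q = 2.5Q so Q* = 12.7692 and P* = 31.9231.
At the floor price 68, quantity demanded is (83 - 68)/4 = 3.75; demand is the short side, so Q = 3.75 trades at P = 68.
The supply price at Q = 3.75 is 9.375. PS is the trapezoid between 68 and supply over [0, 3.75]: (1/2)[(68 - 0) + (68 - 9.375)](3.75) = 237.4219.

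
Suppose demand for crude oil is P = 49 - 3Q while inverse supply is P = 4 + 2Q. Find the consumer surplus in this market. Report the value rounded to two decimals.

121.50

Set 49 - 3Q = 4 + 2Q, which gives 45 = 5Q, so Q* = 9 and P* = 49 - 3(9) = 22.
The demand choke price is 49, so CS = (1/2)(Q*)(49 - P*) = (1/2)(9)(27) = 121.5.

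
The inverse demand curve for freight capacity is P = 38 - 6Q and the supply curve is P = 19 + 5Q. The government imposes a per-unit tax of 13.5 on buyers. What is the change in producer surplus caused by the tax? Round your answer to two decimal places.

-6.83

Pre-tax equilibrium: 38 - 6Q = 19 + 5Q gives Q* = 1.7273, P* = 27.6364.
With the tax, buyers' net willingness to pay falls by 13.5: (38 - 13.5) - 6Q = 19 + 5Q, so Q_t = 0.5. Buyers pay P_b = 35; sellers receive P_s = P_b - 13.5 = 21.5.
PS falls from (1/2)(1.7273)(8.6364) = 7.4587 to (1/2)(0.5)(2.5) = 0.625, a change of -6.8337.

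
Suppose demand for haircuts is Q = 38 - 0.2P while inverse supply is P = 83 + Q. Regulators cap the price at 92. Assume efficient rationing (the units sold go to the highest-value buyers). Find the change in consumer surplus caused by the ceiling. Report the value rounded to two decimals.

-115.57

Rewriting demand in inverse form: P = 190 - 5Q.
Free-market equilibrium: 190 - 5Q = 83 + Q gives Q* = 17.8333, P* = 100.8333.
At P = 92, sellers supply (92 - 83)/1 = 9 while buyers want more, so the quantity traded is 9 at price 92.
CS goes from (1/2)(17.8333)(89.1667) = 795.0694 to 679.5 (computed as (190 - 92)(9) - (1/2)(5)(9)^2), a change of -115.5694.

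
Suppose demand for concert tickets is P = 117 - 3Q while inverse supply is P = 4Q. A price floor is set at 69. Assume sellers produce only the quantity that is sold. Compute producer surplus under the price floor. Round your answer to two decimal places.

592.00

Free-market equilibrium: 117 - 3Q = 4Q gives Q* = 16.7143, P* = 66.8571.
At the floor price 69, quantity demanded is (117 - 69)/3 = 16; demand is the short side, so Q = 16 trades at P = 69.
The supply price at Q = 16 is 64. PS is the trapezoid between 69 and supply over [0, 16]: (1/2)[(69 - 0) + (69 - 64)](16) = 592.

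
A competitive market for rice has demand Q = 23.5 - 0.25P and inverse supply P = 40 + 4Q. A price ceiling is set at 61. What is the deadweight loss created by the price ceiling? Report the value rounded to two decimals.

Rewriting demand in inverse form: P = 94 - 4Q.
Without the control, 94 - 4Q = 40 + 4Q so Q* = 6.75 and P* = 67.
At P = 61, sellers supply (61 - 40)/4 = 5.25 while buyers want more, so the quantity traded is 5.25 at price 61.
The lost-trades triangle has base Q* - 5.25 = 1.5 and height equal to the gap between the curves at Q = 5.25, which is 73 - 61 = 12. DWL = (1/2)(1.5)(12) = 9.

9.00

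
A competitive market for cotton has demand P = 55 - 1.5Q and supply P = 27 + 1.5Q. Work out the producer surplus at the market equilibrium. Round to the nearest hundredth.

Equilibrium: 55 - 1.5Q = 27 + 1.5Q, so Q* = 9.3333 and P* = 41.
The supply curve's price intercept is 27, so PS = (1/2)(Q*)(P* - 27) = (1/2)(9.3333)(14) = 65.3333.

65.33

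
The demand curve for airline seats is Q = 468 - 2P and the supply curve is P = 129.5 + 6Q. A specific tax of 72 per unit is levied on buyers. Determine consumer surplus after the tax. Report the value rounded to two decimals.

Rewriting demand in inverse form: P = 234 - 0.5Q.
Pre-tax equilibrium: 234 - 0.5Q = 129.5 + 6Q gives Q* = 16.0769, P* = 225.9615.
A tax on buyers shifts demand down by 72: (234 - 72) - 0.5Q = 129.5 + 6Q, so Q_t = 5. Buyers pay P_b = 231.5; sellers receive P_s = P_b - 72 = 159.5.
CS = (1/2)(Q_t)(234 - P_b) = (1/2)(5)(2.5) = 6.25.

6.25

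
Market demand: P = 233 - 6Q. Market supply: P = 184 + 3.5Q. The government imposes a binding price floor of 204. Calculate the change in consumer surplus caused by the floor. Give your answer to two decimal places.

-9.73

Without the control, 233 - 6Q = 184 + 3.5Q so Q* = 5.1579 and P* = 202.0526.
At P = 204, buyers demand (233 - 204)/6 = 4.8333 while sellers would supply more, so the quantity traded is 4.8333 at price 204.
CS goes from (1/2)(5.1579)(30.9474) = 79.8116 to 70.0833 (computed as (233 - 204)(4.8333) - (1/2)(6)(4.8333)^2), a change of -9.7283.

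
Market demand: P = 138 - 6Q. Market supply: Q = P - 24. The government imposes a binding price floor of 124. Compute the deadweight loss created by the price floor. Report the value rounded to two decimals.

Rewriting supply in inverse form: P = 24 + Q.
Free-market equilibrium: 138 - 6Q = 24 + Q gives Q* = 16.2857, P* = 40.2857.
At the floor price 124, quantity demanded is (138 - 124)/6 = 2.3333; demand is the short side, so Q = 2.3333 trades at P = 124.
The lost-trades triangle has base Q* - 2.3333 = 13.9524 and height equal to the gap between the curves at Q = 2.3333, which is 124 - 26.3333 = 97.6667. DWL = (1/2)(13.9524)(97.6667) = 681.3413.

681.34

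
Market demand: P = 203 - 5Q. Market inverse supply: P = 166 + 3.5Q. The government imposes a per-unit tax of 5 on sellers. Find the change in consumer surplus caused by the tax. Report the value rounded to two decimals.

Without the tax, 203 - 5Q = 166 + 3.5Q so Q* = 4.3529 and P* = 181.2353.
With the tax, sellers need 5 more per unit: 203 - 5Q = 166 + 3.5Q + 5, so Q_t = 3.7647. Buyers pay P_b = 184.1765; sellers receive P_s = P_b - 5 = 179.1765.
CS falls from (1/2)(4.3529)(21.7647) = 47.3702 to (1/2)(3.7647)(18.8235) = 35.4325, a change of -11.9377.

-11.94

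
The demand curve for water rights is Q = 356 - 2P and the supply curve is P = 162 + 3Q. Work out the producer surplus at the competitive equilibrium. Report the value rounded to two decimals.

31.35

Rewriting demand in inverse form: P = 178 - 0.5Q.
Equilibrium: 178 - 0.5Q = 162 + 3Q, so Q* = 4.5714 and P* = 175.7143.
PS is the area between P* and the supply curve from 0 to Q*: (1/2)(4.5714)(13.7143) = 31.3469.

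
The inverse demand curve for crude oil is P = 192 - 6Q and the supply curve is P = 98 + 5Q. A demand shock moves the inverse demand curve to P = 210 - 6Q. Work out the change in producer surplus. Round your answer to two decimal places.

Initial equilibrium: Q_0 = 8.5455, P_0 = 140.7273; CS_0 = (1/2)(8.5455)(51.2727) = 219.0744, PS_0 = (1/2)(8.5455)(42.7273) = 182.562.
New equilibrium: 210 - 6Q = 98 + 5Q gives Q_1 = 10.1818, P_1 = 148.9091; CS_1 = 311.0083, PS_1 = 259.1736.
Change in producer surplus = 259.1736 - 182.562 = 76.6116.

76.61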